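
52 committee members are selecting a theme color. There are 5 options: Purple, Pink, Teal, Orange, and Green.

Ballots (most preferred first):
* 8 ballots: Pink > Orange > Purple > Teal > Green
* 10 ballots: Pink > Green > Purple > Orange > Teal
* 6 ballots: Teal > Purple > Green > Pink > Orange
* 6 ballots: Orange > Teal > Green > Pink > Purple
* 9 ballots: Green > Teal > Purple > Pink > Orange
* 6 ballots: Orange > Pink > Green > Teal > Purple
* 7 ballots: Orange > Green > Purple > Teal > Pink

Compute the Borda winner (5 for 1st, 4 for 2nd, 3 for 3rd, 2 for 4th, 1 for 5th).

Purple: 8×3 + 10×3 + 6×4 + 6×1 + 9×3 + 6×1 + 7×3 = 138
Pink: 8×5 + 10×5 + 6×2 + 6×2 + 9×2 + 6×4 + 7×1 = 163
Teal: 8×2 + 10×1 + 6×5 + 6×4 + 9×4 + 6×2 + 7×2 = 142
Orange: 8×4 + 10×2 + 6×1 + 6×5 + 9×1 + 6×5 + 7×5 = 162
Green: 8×1 + 10×4 + 6×3 + 6×3 + 9×5 + 6×3 + 7×4 = 175

Green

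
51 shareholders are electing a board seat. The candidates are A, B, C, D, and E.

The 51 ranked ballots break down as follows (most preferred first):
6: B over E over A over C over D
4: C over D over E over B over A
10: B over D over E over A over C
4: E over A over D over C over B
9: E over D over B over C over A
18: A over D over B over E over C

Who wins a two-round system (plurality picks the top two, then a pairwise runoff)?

Round 1 first-place votes: A 18, B 16, C 4, D 0, E 13. A and B advance.
Runoff: A is ranked above B on 22 ballots, B above A on 29.

B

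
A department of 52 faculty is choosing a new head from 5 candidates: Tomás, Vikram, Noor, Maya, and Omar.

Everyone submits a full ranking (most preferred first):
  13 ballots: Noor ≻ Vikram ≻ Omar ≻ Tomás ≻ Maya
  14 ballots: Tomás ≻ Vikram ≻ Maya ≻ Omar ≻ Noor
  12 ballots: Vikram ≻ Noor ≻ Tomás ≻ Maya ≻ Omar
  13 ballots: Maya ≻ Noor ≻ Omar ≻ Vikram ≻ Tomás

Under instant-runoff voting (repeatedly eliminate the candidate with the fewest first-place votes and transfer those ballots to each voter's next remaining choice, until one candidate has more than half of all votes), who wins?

Round 1: Tomás 14, Vikram 12, Noor 13, Maya 13, Omar 0. Omar eliminated.
Round 2: Tomás 14, Vikram 12, Noor 13, Maya 13. Vikram eliminated.
Round 3: Tomás 14, Noor 25, Maya 13. Maya eliminated.
Round 4: Tomás 14, Noor 38. Noor has a majority (≥27).

Noor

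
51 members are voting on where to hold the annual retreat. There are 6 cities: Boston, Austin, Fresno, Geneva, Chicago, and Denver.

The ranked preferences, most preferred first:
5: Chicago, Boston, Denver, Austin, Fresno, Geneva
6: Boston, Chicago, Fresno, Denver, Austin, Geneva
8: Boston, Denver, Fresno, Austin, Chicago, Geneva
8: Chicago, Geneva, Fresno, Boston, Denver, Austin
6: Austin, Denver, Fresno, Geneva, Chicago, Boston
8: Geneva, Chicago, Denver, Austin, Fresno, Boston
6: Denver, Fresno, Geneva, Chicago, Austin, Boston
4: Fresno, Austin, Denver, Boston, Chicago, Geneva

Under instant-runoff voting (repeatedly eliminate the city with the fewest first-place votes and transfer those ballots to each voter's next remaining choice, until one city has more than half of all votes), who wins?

Round 1: Boston 14, Austin 6, Fresno 4, Geneva 8, Chicago 13, Denver 6. Fresno eliminated.
Round 2: Boston 14, Austin 10, Geneva 8, Chicago 13, Denver 6. Denver eliminated.
Round 3: Boston 14, Austin 10, Geneva 14, Chicago 13. Austin eliminated.
Round 4: Boston 18, Geneva 20, Chicago 13. Chicago eliminated.
Round 5: Boston 23, Geneva 28. Geneva has a majority (≥26).

Geneva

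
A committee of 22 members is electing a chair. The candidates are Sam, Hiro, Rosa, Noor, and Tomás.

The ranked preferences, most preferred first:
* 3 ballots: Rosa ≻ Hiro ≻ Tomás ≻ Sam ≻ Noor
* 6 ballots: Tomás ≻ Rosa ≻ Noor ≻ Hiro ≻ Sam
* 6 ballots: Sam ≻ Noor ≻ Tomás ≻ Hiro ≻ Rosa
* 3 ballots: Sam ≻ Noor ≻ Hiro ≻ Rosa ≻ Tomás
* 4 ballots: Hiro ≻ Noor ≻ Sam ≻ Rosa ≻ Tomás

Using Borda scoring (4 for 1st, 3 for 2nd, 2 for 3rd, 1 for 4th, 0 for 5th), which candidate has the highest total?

Noor

Sam: 3×1 + 6×0 + 6×4 + 3×4 + 4×2 = 47
Hiro: 3×3 + 6×1 + 6×1 + 3×2 + 4×4 = 43
Rosa: 3×4 + 6×3 + 6×0 + 3×1 + 4×1 = 37
Noor: 3×0 + 6×2 + 6×3 + 3×3 + 4×3 = 51
Tomás: 3×2 + 6×4 + 6×2 + 3×0 + 4×0 = 42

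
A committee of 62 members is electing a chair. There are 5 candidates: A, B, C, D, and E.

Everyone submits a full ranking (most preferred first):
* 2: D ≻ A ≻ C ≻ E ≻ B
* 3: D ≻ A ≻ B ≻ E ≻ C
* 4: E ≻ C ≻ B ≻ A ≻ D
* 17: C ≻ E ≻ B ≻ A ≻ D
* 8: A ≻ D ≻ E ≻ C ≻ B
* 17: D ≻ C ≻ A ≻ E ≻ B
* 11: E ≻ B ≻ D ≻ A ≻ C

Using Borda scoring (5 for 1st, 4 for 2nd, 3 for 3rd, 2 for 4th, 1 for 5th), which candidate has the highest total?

E

A: 2×4 + 3×4 + 4×2 + 17×2 + 8×5 + 17×3 + 11×2 = 175
B: 2×1 + 3×3 + 4×3 + 17×3 + 8×1 + 17×1 + 11×4 = 143
C: 2×3 + 3×1 + 4×4 + 17×5 + 8×2 + 17×4 + 11×1 = 205
D: 2×5 + 3×5 + 4×1 + 17×1 + 8×4 + 17×5 + 11×3 = 196
E: 2×2 + 3×2 + 4×5 + 17×4 + 8×3 + 17×2 + 11×5 = 211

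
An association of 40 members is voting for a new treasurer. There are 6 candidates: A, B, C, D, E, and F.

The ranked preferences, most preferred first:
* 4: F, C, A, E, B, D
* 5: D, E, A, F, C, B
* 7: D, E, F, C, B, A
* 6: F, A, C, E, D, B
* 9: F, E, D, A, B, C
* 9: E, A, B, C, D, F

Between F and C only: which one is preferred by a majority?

F

F is ranked above C on 31 ballots; C above F on 9.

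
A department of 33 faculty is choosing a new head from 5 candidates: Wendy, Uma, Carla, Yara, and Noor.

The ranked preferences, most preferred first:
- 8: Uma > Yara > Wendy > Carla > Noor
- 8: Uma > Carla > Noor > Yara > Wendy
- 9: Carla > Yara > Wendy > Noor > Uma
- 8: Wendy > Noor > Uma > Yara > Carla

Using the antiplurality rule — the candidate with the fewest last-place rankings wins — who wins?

Last-place votes: Wendy 8, Uma 9, Carla 8, Yara 0, Noor 8.

Yara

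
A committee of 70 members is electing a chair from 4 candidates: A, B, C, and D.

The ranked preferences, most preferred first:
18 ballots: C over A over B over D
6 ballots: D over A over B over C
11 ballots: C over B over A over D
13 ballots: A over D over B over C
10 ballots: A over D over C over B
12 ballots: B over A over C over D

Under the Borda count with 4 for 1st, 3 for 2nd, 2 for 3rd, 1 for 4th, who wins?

A: 18×3 + 6×3 + 11×2 + 13×4 + 10×4 + 12×3 = 222
B: 18×2 + 6×2 + 11×3 + 13×2 + 10×1 + 12×4 = 165
C: 18×4 + 6×1 + 11×4 + 13×1 + 10×2 + 12×2 = 179
D: 18×1 + 6×4 + 11×1 + 13×3 + 10×3 + 12×1 = 134

A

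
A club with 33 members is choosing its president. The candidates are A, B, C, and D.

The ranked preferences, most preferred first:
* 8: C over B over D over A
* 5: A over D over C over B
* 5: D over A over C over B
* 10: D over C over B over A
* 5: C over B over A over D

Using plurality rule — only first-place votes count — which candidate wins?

First-place votes: A 5, B 0, C 13, D 15.

D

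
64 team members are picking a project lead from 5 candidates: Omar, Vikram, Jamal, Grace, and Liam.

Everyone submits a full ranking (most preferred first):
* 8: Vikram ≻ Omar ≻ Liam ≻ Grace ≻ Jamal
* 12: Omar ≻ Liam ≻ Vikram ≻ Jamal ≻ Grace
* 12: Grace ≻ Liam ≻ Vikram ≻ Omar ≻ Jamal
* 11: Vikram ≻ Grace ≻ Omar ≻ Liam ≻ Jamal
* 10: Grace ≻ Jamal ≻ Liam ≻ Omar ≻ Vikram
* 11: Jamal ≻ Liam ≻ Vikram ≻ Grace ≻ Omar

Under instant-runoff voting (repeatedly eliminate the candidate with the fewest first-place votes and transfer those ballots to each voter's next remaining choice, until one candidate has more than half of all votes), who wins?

Vikram

Round 1: Omar 12, Vikram 19, Jamal 11, Grace 22, Liam 0. Liam eliminated.
Round 2: Omar 12, Vikram 19, Jamal 11, Grace 22. Jamal eliminated.
Round 3: Omar 12, Vikram 30, Grace 22. Omar eliminated.
Round 4: Vikram 42, Grace 22. Vikram has a majority (≥33).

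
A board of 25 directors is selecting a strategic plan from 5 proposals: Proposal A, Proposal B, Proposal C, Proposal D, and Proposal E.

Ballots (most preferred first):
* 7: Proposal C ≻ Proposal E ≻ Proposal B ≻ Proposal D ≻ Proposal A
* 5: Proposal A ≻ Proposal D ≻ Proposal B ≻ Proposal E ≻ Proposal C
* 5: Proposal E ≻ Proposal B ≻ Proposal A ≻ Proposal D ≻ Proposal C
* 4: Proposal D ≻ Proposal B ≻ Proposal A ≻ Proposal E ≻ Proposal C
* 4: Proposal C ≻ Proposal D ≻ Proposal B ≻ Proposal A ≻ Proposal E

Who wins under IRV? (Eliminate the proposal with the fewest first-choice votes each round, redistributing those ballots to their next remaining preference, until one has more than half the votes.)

Proposal A

Round 1: Proposal A 5, Proposal B 0, Proposal C 11, Proposal D 4, Proposal E 5. Proposal B eliminated.
Round 2: Proposal A 5, Proposal C 11, Proposal D 4, Proposal E 5. Proposal D eliminated.
Round 3: Proposal A 9, Proposal C 11, Proposal E 5. Proposal E eliminated.
Round 4: Proposal A 14, Proposal C 11. Proposal A has a majority (≥13).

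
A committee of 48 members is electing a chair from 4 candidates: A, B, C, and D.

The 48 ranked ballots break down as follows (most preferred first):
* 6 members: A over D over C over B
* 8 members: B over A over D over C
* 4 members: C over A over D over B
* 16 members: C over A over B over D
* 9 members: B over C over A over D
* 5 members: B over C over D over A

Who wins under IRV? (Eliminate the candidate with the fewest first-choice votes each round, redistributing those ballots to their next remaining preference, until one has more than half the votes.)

C

Round 1: A 6, B 22, C 20, D 0. D eliminated.
Round 2: A 6, B 22, C 20. A eliminated.
Round 3: B 22, C 26. C has a majority (≥25).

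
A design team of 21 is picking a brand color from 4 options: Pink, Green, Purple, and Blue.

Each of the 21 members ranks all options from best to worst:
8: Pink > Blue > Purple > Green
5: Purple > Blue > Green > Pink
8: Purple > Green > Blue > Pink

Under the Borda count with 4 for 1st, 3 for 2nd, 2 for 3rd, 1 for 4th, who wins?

Pink: 8×4 + 5×1 + 8×1 = 45
Green: 8×1 + 5×2 + 8×3 = 42
Purple: 8×2 + 5×4 + 8×4 = 68
Blue: 8×3 + 5×3 + 8×2 = 55

Purple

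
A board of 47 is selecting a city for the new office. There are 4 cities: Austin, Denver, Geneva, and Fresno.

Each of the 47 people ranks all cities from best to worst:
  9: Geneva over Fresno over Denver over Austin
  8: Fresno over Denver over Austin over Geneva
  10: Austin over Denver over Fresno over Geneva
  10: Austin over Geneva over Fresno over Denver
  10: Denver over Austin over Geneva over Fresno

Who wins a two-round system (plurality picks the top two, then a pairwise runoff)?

Round 1 first-place votes: Austin 20, Denver 10, Geneva 9, Fresno 8. Austin and Denver advance.
Runoff: Austin is ranked above Denver on 20 ballots, Denver above Austin on 27.

Denver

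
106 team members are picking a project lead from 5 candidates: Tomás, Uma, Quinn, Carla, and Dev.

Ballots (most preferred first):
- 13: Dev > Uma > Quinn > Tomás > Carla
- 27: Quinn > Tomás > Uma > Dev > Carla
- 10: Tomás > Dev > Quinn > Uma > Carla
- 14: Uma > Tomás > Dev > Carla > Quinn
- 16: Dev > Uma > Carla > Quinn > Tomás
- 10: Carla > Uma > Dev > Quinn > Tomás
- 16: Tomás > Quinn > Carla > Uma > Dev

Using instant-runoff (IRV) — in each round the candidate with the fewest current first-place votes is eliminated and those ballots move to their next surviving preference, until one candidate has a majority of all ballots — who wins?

Tomás

Round 1: Tomás 26, Uma 14, Quinn 27, Carla 10, Dev 29. Carla eliminated.
Round 2: Tomás 26, Uma 24, Quinn 27, Dev 29. Uma eliminated.
Round 3: Tomás 40, Quinn 27, Dev 39. Quinn eliminated.
Round 4: Tomás 67, Dev 39. Tomás has a majority (≥54).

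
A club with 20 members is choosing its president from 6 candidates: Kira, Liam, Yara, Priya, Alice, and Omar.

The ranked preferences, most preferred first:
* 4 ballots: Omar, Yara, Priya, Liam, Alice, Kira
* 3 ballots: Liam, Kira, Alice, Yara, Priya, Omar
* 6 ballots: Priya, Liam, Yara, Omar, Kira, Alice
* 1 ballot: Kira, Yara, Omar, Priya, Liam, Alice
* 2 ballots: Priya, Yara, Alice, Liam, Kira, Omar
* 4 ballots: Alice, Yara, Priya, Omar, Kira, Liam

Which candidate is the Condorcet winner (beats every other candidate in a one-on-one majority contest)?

Yara

Yara vs Kira: 16–4
Yara vs Liam: 11–9
Yara vs Priya: 12–8
Yara vs Alice: 13–7
Yara vs Omar: 16–4
Yara beats every other candidate.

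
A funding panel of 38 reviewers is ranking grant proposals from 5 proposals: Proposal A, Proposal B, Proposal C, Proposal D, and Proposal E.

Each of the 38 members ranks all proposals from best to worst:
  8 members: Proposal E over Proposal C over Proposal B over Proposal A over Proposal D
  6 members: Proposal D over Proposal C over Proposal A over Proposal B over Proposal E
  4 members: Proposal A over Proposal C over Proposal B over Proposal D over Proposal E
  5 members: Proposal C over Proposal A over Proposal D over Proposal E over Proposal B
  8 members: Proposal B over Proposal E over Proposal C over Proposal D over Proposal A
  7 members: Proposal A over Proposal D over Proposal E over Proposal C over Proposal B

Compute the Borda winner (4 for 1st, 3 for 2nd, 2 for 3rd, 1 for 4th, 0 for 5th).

Proposal C

Proposal A: 8×1 + 6×2 + 4×4 + 5×3 + 8×0 + 7×4 = 79
Proposal B: 8×2 + 6×1 + 4×2 + 5×0 + 8×4 + 7×0 = 62
Proposal C: 8×3 + 6×3 + 4×3 + 5×4 + 8×2 + 7×1 = 97
Proposal D: 8×0 + 6×4 + 4×1 + 5×2 + 8×1 + 7×3 = 67
Proposal E: 8×4 + 6×0 + 4×0 + 5×1 + 8×3 + 7×2 = 75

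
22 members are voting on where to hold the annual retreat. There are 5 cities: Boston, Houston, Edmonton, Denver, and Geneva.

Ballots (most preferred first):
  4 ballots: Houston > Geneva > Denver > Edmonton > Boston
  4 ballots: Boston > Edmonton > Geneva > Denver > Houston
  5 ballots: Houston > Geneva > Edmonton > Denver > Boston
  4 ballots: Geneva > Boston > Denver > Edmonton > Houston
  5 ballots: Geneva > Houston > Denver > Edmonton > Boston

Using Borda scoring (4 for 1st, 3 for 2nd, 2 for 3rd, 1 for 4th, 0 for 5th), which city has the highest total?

Geneva

Boston: 4×0 + 4×4 + 5×0 + 4×3 + 5×0 = 28
Houston: 4×4 + 4×0 + 5×4 + 4×0 + 5×3 = 51
Edmonton: 4×1 + 4×3 + 5×2 + 4×1 + 5×1 = 35
Denver: 4×2 + 4×1 + 5×1 + 4×2 + 5×2 = 35
Geneva: 4×3 + 4×2 + 5×3 + 4×4 + 5×4 = 71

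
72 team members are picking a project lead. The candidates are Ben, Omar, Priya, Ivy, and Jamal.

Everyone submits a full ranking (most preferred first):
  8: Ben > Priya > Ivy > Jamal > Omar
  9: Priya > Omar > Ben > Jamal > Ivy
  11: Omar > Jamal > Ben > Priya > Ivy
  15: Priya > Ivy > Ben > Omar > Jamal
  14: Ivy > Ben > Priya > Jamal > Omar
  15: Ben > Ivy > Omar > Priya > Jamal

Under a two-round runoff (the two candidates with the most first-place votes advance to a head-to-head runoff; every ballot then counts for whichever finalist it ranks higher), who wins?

Ben

Round 1 first-place votes: Ben 23, Omar 11, Priya 24, Ivy 14, Jamal 0. Priya and Ben advance.
Runoff: Priya is ranked above Ben on 24 ballots, Ben above Priya on 48.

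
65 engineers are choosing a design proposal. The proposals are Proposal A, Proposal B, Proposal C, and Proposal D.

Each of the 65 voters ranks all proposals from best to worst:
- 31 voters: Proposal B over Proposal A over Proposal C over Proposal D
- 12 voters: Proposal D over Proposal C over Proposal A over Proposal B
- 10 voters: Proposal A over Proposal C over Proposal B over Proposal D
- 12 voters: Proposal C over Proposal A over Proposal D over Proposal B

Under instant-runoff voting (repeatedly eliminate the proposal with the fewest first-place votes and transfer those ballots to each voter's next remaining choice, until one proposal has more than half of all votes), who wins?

Round 1: Proposal A 10, Proposal B 31, Proposal C 12, Proposal D 12. Proposal A eliminated.
Round 2: Proposal B 31, Proposal C 22, Proposal D 12. Proposal D eliminated.
Round 3: Proposal B 31, Proposal C 34. Proposal C has a majority (≥33).

Proposal C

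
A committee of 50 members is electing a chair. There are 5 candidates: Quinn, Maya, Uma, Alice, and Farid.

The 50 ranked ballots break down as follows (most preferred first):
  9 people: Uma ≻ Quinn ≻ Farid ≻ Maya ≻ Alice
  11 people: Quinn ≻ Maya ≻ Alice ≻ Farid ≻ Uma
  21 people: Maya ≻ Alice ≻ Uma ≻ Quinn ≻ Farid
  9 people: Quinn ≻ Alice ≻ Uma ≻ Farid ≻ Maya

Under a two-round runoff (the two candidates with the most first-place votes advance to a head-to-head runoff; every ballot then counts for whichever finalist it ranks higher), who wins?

Round 1 first-place votes: Quinn 20, Maya 21, Uma 9, Alice 0, Farid 0. Maya and Quinn advance.
Runoff: Maya is ranked above Quinn on 21 ballots, Quinn above Maya on 29.

Quinn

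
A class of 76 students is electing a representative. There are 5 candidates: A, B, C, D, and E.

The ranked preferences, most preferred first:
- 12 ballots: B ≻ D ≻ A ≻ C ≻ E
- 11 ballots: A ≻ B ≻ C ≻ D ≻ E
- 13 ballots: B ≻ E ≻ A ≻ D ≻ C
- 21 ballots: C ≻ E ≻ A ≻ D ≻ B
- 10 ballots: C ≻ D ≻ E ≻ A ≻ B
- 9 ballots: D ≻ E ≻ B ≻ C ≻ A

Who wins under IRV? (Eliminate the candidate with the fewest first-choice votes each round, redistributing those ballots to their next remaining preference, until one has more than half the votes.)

B

Round 1: A 11, B 25, C 31, D 9, E 0. E eliminated.
Round 2: A 11, B 25, C 31, D 9. D eliminated.
Round 3: A 11, B 34, C 31. A eliminated.
Round 4: B 45, C 31. B has a majority (≥39).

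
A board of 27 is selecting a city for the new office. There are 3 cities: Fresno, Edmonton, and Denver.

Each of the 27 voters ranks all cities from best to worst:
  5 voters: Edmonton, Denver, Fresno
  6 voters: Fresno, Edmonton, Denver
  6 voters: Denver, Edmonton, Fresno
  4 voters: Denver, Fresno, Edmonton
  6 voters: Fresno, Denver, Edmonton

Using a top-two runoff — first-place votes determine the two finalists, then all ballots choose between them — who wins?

Round 1 first-place votes: Fresno 12, Edmonton 5, Denver 10. Fresno and Denver advance.
Runoff: Fresno is ranked above Denver on 12 ballots, Denver above Fresno on 15.

Denver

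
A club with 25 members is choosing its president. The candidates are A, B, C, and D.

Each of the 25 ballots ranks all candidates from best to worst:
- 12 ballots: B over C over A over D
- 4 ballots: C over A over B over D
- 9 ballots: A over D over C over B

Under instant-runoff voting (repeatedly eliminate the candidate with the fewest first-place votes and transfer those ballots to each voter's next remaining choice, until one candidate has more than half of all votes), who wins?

Round 1: A 9, B 12, C 4, D 0. D eliminated.
Round 2: A 9, B 12, C 4. C eliminated.
Round 3: A 13, B 12. A has a majority (≥13).

A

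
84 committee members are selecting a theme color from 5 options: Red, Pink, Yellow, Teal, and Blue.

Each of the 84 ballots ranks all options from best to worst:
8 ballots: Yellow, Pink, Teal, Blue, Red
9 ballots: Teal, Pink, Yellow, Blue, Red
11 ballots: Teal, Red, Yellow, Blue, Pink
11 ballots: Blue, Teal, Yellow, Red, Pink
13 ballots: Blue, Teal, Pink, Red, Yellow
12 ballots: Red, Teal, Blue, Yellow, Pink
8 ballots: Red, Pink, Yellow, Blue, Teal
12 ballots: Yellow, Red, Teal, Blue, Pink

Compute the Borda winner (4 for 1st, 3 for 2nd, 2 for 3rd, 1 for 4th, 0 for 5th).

Red: 8×0 + 9×0 + 11×3 + 11×1 + 13×1 + 12×4 + 8×4 + 12×3 = 173
Pink: 8×3 + 9×3 + 11×0 + 11×0 + 13×2 + 12×0 + 8×3 + 12×0 = 101
Yellow: 8×4 + 9×2 + 11×2 + 11×2 + 13×0 + 12×1 + 8×2 + 12×4 = 170
Teal: 8×2 + 9×4 + 11×4 + 11×3 + 13×3 + 12×3 + 8×0 + 12×2 = 228
Blue: 8×1 + 9×1 + 11×1 + 11×4 + 13×4 + 12×2 + 8×1 + 12×1 = 168

Teal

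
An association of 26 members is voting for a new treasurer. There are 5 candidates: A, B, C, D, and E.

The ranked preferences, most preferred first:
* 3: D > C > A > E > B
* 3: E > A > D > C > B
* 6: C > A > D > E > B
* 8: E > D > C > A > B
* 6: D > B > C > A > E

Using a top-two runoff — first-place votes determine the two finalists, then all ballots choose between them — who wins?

D

Round 1 first-place votes: A 0, B 0, C 6, D 9, E 11. E and D advance.
Runoff: E is ranked above D on 11 ballots, D above E on 15.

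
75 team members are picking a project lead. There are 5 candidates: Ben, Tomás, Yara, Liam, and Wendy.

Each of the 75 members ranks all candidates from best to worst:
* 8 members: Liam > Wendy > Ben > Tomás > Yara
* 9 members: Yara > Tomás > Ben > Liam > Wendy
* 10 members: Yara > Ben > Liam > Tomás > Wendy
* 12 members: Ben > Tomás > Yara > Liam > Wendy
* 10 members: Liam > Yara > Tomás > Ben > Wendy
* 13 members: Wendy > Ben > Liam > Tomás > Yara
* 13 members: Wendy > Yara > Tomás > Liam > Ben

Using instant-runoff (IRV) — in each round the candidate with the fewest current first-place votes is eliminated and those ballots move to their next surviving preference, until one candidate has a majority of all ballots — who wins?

Yara

Round 1: Ben 12, Tomás 0, Yara 19, Liam 18, Wendy 26. Tomás eliminated.
Round 2: Ben 12, Yara 19, Liam 18, Wendy 26. Ben eliminated.
Round 3: Yara 31, Liam 18, Wendy 26. Liam eliminated.
Round 4: Yara 41, Wendy 34. Yara has a majority (≥38).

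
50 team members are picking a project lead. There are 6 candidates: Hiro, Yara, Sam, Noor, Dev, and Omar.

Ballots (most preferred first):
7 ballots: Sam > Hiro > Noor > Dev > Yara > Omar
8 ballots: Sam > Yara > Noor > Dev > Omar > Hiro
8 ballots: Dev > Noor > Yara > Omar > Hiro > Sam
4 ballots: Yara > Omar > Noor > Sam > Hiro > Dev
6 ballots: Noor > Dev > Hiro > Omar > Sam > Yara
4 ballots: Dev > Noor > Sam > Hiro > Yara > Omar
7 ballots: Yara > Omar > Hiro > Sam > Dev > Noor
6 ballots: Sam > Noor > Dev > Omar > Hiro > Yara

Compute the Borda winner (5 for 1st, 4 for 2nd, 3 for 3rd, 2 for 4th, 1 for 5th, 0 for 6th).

Hiro: 7×4 + 8×0 + 8×1 + 4×1 + 6×3 + 4×2 + 7×3 + 6×1 = 93
Yara: 7×1 + 8×4 + 8×3 + 4×5 + 6×0 + 4×1 + 7×5 + 6×0 = 122
Sam: 7×5 + 8×5 + 8×0 + 4×2 + 6×1 + 4×3 + 7×2 + 6×5 = 145
Noor: 7×3 + 8×3 + 8×4 + 4×3 + 6×5 + 4×4 + 7×0 + 6×4 = 159
Dev: 7×2 + 8×2 + 8×5 + 4×0 + 6×4 + 4×5 + 7×1 + 6×3 = 139
Omar: 7×0 + 8×1 + 8×2 + 4×4 + 6×2 + 4×0 + 7×4 + 6×2 = 92

Noor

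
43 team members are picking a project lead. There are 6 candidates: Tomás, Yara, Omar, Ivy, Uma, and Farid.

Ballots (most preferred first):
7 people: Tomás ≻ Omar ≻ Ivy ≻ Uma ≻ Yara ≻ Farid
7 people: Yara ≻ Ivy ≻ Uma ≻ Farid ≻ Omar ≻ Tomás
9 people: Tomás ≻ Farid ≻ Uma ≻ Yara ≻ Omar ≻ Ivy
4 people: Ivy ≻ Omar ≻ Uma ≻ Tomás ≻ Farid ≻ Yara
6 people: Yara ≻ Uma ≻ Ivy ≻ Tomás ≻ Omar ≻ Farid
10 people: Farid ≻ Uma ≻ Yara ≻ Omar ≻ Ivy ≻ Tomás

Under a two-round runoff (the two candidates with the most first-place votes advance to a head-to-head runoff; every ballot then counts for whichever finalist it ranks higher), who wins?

Round 1 first-place votes: Tomás 16, Yara 13, Omar 0, Ivy 4, Uma 0, Farid 10. Tomás and Yara advance.
Runoff: Tomás is ranked above Yara on 20 ballots, Yara above Tomás on 23.

Yara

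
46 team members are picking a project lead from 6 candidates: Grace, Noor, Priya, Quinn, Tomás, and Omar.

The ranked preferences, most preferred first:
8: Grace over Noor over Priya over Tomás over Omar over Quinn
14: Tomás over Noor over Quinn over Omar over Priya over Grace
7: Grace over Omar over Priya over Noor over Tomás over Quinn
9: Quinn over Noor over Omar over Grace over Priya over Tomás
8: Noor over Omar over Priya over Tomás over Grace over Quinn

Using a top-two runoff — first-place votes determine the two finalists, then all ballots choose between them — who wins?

Grace

Round 1 first-place votes: Grace 15, Noor 8, Priya 0, Quinn 9, Tomás 14, Omar 0. Grace and Tomás advance.
Runoff: Grace is ranked above Tomás on 24 ballots, Tomás above Grace on 22.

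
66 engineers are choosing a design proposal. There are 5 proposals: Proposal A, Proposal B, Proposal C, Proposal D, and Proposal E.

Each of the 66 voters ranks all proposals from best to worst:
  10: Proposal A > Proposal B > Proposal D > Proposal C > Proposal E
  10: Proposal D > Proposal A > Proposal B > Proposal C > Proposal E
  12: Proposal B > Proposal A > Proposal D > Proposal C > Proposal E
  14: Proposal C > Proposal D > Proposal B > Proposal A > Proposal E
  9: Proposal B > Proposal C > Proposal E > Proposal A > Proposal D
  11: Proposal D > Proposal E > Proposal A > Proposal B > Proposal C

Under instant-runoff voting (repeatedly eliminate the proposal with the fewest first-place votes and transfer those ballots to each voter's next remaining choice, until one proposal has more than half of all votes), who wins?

Round 1: Proposal A 10, Proposal B 21, Proposal C 14, Proposal D 21, Proposal E 0. Proposal E eliminated.
Round 2: Proposal A 10, Proposal B 21, Proposal C 14, Proposal D 21. Proposal A eliminated.
Round 3: Proposal B 31, Proposal C 14, Proposal D 21. Proposal C eliminated.
Round 4: Proposal B 31, Proposal D 35. Proposal D has a majority (≥34).

Proposal D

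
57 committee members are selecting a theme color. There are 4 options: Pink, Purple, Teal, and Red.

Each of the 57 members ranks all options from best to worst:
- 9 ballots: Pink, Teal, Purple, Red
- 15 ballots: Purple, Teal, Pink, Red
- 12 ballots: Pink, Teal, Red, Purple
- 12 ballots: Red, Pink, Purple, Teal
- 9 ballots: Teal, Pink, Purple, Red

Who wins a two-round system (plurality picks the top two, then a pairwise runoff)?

Round 1 first-place votes: Pink 21, Purple 15, Teal 9, Red 12. Pink and Purple advance.
Runoff: Pink is ranked above Purple on 42 ballots, Purple above Pink on 15.

Pink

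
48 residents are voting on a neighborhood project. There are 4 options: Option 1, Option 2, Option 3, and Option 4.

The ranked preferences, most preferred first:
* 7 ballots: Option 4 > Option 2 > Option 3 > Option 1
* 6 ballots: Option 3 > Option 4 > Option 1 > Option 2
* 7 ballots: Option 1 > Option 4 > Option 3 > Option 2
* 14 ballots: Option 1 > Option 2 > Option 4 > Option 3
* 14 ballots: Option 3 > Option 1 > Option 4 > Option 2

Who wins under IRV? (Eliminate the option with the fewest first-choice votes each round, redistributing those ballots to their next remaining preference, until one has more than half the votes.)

Option 3

Round 1: Option 1 21, Option 2 0, Option 3 20, Option 4 7. Option 2 eliminated.
Round 2: Option 1 21, Option 3 20, Option 4 7. Option 4 eliminated.
Round 3: Option 1 21, Option 3 27. Option 3 has a majority (≥25).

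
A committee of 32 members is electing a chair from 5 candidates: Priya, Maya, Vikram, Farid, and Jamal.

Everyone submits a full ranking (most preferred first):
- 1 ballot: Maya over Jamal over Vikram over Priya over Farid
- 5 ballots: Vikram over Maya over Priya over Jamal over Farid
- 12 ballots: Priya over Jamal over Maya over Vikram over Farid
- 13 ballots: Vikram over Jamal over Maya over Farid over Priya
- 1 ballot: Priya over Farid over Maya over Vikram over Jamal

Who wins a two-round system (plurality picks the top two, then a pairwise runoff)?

Round 1 first-place votes: Priya 13, Maya 1, Vikram 18, Farid 0, Jamal 0. Vikram and Priya advance.
Runoff: Vikram is ranked above Priya on 19 ballots, Priya above Vikram on 13.

Vikram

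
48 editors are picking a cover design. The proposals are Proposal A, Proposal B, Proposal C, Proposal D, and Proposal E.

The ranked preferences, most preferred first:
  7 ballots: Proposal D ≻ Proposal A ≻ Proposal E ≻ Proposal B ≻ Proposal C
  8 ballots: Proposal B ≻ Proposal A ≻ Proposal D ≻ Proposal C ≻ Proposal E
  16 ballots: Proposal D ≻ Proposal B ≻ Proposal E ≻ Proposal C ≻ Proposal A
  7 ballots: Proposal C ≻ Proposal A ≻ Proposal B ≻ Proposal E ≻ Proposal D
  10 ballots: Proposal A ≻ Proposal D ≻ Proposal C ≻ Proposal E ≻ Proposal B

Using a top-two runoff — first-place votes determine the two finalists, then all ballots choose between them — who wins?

Proposal A

Round 1 first-place votes: Proposal A 10, Proposal B 8, Proposal C 7, Proposal D 23, Proposal E 0. Proposal D and Proposal A advance.
Runoff: Proposal D is ranked above Proposal A on 23 ballots, Proposal A above Proposal D on 25.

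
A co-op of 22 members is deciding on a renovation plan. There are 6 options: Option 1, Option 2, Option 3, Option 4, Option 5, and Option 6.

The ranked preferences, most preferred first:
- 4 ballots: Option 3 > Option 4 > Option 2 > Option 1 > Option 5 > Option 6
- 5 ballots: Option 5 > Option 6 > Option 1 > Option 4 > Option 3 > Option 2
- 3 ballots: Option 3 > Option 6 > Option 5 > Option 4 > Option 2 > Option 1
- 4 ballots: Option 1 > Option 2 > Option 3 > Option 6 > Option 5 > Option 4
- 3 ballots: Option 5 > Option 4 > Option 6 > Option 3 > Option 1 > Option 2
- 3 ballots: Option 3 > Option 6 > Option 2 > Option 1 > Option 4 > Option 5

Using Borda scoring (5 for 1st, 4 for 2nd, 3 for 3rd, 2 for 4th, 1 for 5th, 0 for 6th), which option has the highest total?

Option 1: 4×2 + 5×3 + 3×0 + 4×5 + 3×1 + 3×2 = 52
Option 2: 4×3 + 5×0 + 3×1 + 4×4 + 3×0 + 3×3 = 40
Option 3: 4×5 + 5×1 + 3×5 + 4×3 + 3×2 + 3×5 = 73
Option 4: 4×4 + 5×2 + 3×2 + 4×0 + 3×4 + 3×1 = 47
Option 5: 4×1 + 5×5 + 3×3 + 4×1 + 3×5 + 3×0 = 57
Option 6: 4×0 + 5×4 + 3×4 + 4×2 + 3×3 + 3×4 = 61

Option 3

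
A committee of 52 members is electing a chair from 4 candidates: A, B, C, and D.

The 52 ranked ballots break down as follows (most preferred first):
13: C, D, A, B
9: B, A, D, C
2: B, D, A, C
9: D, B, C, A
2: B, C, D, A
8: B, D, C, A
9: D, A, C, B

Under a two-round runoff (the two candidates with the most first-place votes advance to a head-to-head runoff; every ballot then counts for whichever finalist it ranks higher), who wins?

D

Round 1 first-place votes: A 0, B 21, C 13, D 18. B and D advance.
Runoff: B is ranked above D on 21 ballots, D above B on 31.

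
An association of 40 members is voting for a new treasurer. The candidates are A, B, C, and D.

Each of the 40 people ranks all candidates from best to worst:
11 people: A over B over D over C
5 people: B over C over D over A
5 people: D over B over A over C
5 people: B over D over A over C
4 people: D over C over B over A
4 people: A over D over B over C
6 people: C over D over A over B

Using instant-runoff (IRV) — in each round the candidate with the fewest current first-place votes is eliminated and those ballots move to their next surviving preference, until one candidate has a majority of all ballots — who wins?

Round 1: A 15, B 10, C 6, D 9. C eliminated.
Round 2: A 15, B 10, D 15. B eliminated.
Round 3: A 15, D 25. D has a majority (≥21).

D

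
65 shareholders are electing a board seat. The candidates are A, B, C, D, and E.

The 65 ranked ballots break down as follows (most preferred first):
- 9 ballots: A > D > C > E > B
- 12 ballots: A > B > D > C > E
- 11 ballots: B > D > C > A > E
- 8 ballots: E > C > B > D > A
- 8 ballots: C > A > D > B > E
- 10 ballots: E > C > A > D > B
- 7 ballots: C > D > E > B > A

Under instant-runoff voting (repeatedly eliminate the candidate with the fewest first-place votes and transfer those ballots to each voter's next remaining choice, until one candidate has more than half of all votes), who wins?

C

Round 1: A 21, B 11, C 15, D 0, E 18. D eliminated.
Round 2: A 21, B 11, C 15, E 18. B eliminated.
Round 3: A 21, C 26, E 18. E eliminated.
Round 4: A 21, C 44. C has a majority (≥33).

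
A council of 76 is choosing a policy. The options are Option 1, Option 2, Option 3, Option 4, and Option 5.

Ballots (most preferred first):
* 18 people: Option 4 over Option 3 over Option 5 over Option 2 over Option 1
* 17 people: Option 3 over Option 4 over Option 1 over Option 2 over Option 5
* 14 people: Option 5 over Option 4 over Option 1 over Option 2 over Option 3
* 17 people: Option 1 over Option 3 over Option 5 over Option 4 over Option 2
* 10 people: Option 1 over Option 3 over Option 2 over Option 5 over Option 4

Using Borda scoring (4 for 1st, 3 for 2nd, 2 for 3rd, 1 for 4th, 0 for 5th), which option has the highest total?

Option 1: 18×0 + 17×2 + 14×2 + 17×4 + 10×4 = 170
Option 2: 18×1 + 17×1 + 14×1 + 17×0 + 10×2 = 69
Option 3: 18×3 + 17×4 + 14×0 + 17×3 + 10×3 = 203
Option 4: 18×4 + 17×3 + 14×3 + 17×1 + 10×0 = 182
Option 5: 18×2 + 17×0 + 14×4 + 17×2 + 10×1 = 136

Option 3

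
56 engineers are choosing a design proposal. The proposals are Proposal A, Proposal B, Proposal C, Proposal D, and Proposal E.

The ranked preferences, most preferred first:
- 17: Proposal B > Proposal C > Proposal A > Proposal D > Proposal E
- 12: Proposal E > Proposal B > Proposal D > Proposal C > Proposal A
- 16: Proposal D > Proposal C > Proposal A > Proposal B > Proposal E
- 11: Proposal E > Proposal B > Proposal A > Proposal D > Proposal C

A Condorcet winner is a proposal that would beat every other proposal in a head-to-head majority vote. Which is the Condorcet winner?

Proposal B vs Proposal A: 40–16
Proposal B vs Proposal C: 40–16
Proposal B vs Proposal D: 40–16
Proposal B vs Proposal E: 33–23
Proposal B beats every other proposal.

Proposal B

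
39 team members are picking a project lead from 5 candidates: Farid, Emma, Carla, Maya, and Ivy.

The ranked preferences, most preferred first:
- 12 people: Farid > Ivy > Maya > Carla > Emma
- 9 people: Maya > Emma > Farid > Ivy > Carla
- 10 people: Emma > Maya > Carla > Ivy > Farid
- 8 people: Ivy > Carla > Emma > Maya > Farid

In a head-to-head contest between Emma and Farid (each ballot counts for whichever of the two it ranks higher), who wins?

Emma is ranked above Farid on 27 ballots; Farid above Emma on 12.

Emma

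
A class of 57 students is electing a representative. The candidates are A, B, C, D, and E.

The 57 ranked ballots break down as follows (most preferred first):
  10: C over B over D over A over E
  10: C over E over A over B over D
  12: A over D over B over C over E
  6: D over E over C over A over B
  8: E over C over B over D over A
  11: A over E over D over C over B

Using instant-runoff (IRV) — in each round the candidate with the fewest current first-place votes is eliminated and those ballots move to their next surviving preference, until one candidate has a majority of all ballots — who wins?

C

Round 1: A 23, B 0, C 20, D 6, E 8. B eliminated.
Round 2: A 23, C 20, D 6, E 8. D eliminated.
Round 3: A 23, C 20, E 14. E eliminated.
Round 4: A 23, C 34. C has a majority (≥29).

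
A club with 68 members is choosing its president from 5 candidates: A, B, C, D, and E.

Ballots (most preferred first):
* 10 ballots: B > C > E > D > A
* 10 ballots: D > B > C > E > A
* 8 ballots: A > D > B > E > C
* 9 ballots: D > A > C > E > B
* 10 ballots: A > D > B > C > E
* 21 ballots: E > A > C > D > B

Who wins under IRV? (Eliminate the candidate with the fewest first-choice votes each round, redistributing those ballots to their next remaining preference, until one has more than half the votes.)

D

Round 1: A 18, B 10, C 0, D 19, E 21. C eliminated.
Round 2: A 18, B 10, D 19, E 21. B eliminated.
Round 3: A 18, D 19, E 31. A eliminated.
Round 4: D 37, E 31. D has a majority (≥35).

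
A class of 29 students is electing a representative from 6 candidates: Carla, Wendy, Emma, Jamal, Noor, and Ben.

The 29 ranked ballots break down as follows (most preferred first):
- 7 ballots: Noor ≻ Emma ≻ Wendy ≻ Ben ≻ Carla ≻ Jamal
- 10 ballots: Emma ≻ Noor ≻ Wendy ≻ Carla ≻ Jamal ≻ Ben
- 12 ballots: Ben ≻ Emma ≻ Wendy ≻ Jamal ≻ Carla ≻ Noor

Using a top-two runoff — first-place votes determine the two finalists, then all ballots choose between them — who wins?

Round 1 first-place votes: Carla 0, Wendy 0, Emma 10, Jamal 0, Noor 7, Ben 12. Ben and Emma advance.
Runoff: Ben is ranked above Emma on 12 ballots, Emma above Ben on 17.

Emma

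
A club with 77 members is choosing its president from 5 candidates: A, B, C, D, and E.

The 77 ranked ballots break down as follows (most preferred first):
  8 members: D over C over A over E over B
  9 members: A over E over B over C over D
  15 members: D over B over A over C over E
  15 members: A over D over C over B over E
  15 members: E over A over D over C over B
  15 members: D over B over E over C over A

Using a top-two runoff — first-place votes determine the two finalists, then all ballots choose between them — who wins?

A

Round 1 first-place votes: A 24, B 0, C 0, D 38, E 15. D and A advance.
Runoff: D is ranked above A on 38 ballots, A above D on 39.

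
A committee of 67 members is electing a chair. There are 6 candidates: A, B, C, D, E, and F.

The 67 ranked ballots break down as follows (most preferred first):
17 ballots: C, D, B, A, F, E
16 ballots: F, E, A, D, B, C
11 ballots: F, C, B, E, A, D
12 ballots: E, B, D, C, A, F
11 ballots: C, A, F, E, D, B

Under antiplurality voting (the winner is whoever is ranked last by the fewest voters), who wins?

Last-place votes: A 0, B 11, C 16, D 11, E 17, F 12.

A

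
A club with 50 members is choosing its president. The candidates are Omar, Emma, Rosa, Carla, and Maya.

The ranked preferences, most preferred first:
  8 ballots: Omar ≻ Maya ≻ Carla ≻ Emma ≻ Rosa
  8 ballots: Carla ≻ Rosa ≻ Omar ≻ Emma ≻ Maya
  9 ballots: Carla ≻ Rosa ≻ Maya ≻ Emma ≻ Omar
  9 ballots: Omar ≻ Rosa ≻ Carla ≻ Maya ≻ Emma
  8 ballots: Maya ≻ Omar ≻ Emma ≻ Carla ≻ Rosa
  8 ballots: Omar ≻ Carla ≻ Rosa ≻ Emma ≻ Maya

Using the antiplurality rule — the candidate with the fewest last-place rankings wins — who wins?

Last-place votes: Omar 9, Emma 9, Rosa 16, Carla 0, Maya 16.

Carla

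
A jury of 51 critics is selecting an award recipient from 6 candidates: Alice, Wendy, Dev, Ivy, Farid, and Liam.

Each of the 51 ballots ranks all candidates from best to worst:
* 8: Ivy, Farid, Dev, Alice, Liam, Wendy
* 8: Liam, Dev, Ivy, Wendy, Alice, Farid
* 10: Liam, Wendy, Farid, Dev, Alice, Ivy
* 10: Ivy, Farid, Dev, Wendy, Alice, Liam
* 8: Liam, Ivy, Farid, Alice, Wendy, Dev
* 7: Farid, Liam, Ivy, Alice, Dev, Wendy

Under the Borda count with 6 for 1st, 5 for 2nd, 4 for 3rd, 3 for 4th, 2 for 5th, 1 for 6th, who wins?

Ivy

Alice: 8×3 + 8×2 + 10×2 + 10×2 + 8×3 + 7×3 = 125
Wendy: 8×1 + 8×3 + 10×5 + 10×3 + 8×2 + 7×1 = 135
Dev: 8×4 + 8×5 + 10×3 + 10×4 + 8×1 + 7×2 = 164
Ivy: 8×6 + 8×4 + 10×1 + 10×6 + 8×5 + 7×4 = 218
Farid: 8×5 + 8×1 + 10×4 + 10×5 + 8×4 + 7×6 = 212
Liam: 8×2 + 8×6 + 10×6 + 10×1 + 8×6 + 7×5 = 217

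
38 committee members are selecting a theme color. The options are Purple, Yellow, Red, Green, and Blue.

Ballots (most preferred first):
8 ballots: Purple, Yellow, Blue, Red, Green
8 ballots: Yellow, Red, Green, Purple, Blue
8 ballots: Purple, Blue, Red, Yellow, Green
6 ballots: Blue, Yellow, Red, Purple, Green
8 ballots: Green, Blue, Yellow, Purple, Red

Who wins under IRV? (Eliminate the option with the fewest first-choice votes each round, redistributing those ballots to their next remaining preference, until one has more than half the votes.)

Yellow

Round 1: Purple 16, Yellow 8, Red 0, Green 8, Blue 6. Red eliminated.
Round 2: Purple 16, Yellow 8, Green 8, Blue 6. Blue eliminated.
Round 3: Purple 16, Yellow 14, Green 8. Green eliminated.
Round 4: Purple 16, Yellow 22. Yellow has a majority (≥20).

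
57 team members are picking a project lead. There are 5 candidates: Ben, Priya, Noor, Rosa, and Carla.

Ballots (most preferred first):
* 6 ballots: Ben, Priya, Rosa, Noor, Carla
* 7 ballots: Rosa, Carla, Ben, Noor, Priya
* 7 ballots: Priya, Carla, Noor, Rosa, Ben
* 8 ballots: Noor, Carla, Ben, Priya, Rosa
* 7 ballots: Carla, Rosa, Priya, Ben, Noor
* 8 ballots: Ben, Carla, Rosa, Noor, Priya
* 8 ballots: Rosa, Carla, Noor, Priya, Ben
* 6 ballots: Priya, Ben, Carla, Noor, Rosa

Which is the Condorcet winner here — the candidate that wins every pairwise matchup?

Carla

Carla vs Ben: 37–20
Carla vs Priya: 38–19
Carla vs Noor: 43–14
Carla vs Rosa: 36–21
Carla beats every other candidate.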